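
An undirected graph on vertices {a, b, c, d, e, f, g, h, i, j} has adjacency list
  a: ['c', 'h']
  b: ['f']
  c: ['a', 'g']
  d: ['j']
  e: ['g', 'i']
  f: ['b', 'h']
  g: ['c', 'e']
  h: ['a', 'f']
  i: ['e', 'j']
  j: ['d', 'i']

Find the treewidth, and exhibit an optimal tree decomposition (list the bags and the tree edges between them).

The largest bag has 2 vertices, giving width 1; this decomposition certifies tw(G) ≤ 1. G has an edge, so its treewidth is at least 1. Hence tw(G) = 1 exactly.

Treewidth 1.
One optimal decomposition is:
Bags: B1 = {d, j}  B2 = {i, j}  B3 = {e, i}  B4 = {e, g}  B5 = {c, g}  B6 = {a, c}  B7 = {a, h}  B8 = {f, h}  B9 = {b, f}
Tree: B1–B2, B2–B3, B3–B4, B4–B5, B5–B6, B6–B7, B7–B8, B8–B9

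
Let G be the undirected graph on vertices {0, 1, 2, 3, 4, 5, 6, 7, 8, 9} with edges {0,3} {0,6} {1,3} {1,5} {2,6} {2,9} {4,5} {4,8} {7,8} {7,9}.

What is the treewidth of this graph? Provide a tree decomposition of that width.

Each bag holds 3 vertices, so the decomposition has width 2, which upper-bounds the treewidth. Since 6–0–3–1–5–4–8–7–9–2–6 is a cycle in G, G is not acyclic. Forests are exactly the graphs of treewidth ≤ 1, so tw(G) ≥ 2. Combining the bounds, tw(G) = 2.

Treewidth 2.
One such decomposition:
Bags: B1 = {0, 3, 6}  B2 = {1, 3, 6}  B3 = {1, 5, 6}  B4 = {4, 5, 6}  B5 = {4, 6, 8}  B6 = {6, 7, 8}  B7 = {6, 7, 9}  B8 = {2, 6, 9}
Tree: B1–B2, B2–B3, B3–B4, B4–B5, B5–B6, B6–B7, B7–B8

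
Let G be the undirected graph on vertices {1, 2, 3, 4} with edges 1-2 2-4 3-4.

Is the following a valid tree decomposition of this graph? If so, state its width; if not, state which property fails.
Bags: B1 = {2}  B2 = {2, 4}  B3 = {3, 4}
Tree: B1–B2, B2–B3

No — vertex 1 appears in no bag.

A tree decomposition must satisfy three properties: every vertex lies in some bag; for every edge, both endpoints lie together in some bag; and for every vertex, the bags containing it form a connected subtree. Here vertex 1 appears in no bag, so the decomposition is invalid.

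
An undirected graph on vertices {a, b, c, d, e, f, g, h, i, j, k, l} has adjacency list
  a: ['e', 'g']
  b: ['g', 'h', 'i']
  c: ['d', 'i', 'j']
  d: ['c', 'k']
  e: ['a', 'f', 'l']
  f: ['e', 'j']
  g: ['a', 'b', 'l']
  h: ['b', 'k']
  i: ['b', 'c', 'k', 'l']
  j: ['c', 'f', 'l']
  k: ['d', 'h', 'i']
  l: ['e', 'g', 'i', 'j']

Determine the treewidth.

3

A width-3 tree decomposition is:
Bags: B1 = {c, d, h, k}  B2 = {c, h, i, k}  B3 = {b, c, h, i}  B4 = {b, c, i, j}  B5 = {b, i, j, l}  B6 = {b, g, j, l}  B7 = {f, g, j, l}  B8 = {e, f, g, l}  B9 = {a, e, f, g}
Tree: B1–B2, B2–B3, B3–B4, B4–B5, B5–B6, B6–B7, B7–B8, B8–B9
Each bag holds 4 vertices, so the decomposition has width 3, which upper-bounds the treewidth. For the lower bound: the 4 vertex sets {d,h,k}, {c}, {i}, {b,g,j,l} are disjoint, each induces a connected subgraph, and every pair is joined by at least one edge of G. Contracting each set to a single vertex therefore yields K_{4} as a minor, and since treewidth is minor-monotone, tw(G) ≥ tw(K_{4}) = 3. Hence tw(G) = 3 exactly.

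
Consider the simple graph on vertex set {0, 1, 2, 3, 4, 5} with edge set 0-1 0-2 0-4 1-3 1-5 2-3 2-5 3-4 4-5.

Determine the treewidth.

3

A width-3 tree decomposition is:
Bags: B1 = {0, 3, 4, 5}  B2 = {0, 1, 3, 5}  B3 = {0, 2, 3, 5}
Tree: B1–B2, B2–B3
Every bag has size at most 4, so the width is 4 − 1 = 3 and tw(G) ≤ 3. For the lower bound: the 4 vertex sets {0,4}, {1,3}, {5}, {2} are disjoint, each induces a connected subgraph, and every pair is joined by at least one edge of G. Contracting each set to a single vertex therefore yields K_{4} as a minor, and since treewidth is minor-monotone, tw(G) ≥ tw(K_{4}) = 3. Combining the bounds, tw(G) = 3.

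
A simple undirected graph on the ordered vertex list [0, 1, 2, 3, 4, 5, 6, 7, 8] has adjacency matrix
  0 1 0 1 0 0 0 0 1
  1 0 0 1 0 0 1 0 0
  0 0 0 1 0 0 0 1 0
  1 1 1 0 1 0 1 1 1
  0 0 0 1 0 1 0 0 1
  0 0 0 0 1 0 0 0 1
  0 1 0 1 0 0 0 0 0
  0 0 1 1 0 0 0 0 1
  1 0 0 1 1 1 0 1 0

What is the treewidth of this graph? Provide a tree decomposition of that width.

Each bag holds 3 vertices, so the decomposition has width 2, which upper-bounds the treewidth. Conversely, {0, 3, 8} is a clique of size 3, and the vertices of any clique must share a bag in every tree decomposition; so some bag has ≥ 3 vertices and tw(G) ≥ 2. Hence tw(G) = 2 exactly.

Treewidth 2.
One such decomposition:
Bags: B1 = {3, 4, 8}  B2 = {3, 7, 8}  B3 = {2, 3, 7}  B4 = {0, 3, 8}  B5 = {4, 5, 8}  B6 = {0, 1, 3}  B7 = {1, 3, 6}
Tree: B1–B2, B2–B3, B2–B4, B1–B5, B4–B6, B6–B7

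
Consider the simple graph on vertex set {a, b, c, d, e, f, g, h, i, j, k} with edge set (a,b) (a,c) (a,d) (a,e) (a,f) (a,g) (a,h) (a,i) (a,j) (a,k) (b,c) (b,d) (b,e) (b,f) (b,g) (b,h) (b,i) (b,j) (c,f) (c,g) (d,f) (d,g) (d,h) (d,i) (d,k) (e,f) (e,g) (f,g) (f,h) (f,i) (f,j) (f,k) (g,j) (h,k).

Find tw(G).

A width-4 tree decomposition is:
Bags: B1 = {a, b, d, f, g}  B2 = {a, b, d, f, h}  B3 = {a, b, f, g, j}  B4 = {a, b, c, f, g}  B5 = {a, d, f, h, k}  B6 = {a, b, e, f, g}  B7 = {a, b, d, f, i}
Tree: B1–B2, B1–B3, B3–B4, B2–B5, B1–B6, B2–B7
The largest bag has 5 vertices, giving width 4; this decomposition certifies tw(G) ≤ 4. On the other hand G contains the 5-clique {a, d, f, h, k}. A clique must lie in a single bag of any decomposition, so no decomposition can have width below 4. Hence tw(G) = 4 exactly.

4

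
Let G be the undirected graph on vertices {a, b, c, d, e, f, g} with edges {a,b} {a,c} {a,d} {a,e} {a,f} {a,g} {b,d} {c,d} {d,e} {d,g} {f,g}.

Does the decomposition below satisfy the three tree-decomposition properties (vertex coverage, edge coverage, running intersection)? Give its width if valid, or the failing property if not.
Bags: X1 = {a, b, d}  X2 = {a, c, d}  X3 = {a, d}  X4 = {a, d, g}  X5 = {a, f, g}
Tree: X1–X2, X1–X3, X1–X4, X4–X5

A tree decomposition must satisfy three properties: every vertex lies in some bag; for every edge, both endpoints lie together in some bag; and for every vertex, the bags containing it form a connected subtree. Here vertex e appears in no bag, so the decomposition is invalid.

No — vertex e appears in no bag.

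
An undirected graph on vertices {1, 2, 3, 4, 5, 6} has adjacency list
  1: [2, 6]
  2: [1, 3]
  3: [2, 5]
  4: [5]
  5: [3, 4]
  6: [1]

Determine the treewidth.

A width-1 tree decomposition is:
Bags: B1 = {1, 6}  B2 = {1, 2}  B3 = {2, 3}  B4 = {3, 5}  B5 = {4, 5}
Tree: B1–B2, B2–B3, B3–B4, B4–B5
Every bag has size at most 2, so the width is 2 − 1 = 1 and tw(G) ≤ 1. Any graph with an edge has treewidth ≥ 1, and G has the edge 6–1. Therefore the treewidth is 1.

1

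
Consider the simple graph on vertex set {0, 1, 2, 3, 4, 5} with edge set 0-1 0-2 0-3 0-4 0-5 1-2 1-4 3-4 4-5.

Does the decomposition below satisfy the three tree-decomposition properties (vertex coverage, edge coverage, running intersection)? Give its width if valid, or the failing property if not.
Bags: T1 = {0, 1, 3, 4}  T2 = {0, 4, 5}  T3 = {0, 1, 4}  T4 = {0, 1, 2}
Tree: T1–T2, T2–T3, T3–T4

A tree decomposition must satisfy three properties: every vertex lies in some bag; for every edge, both endpoints lie together in some bag; and for every vertex, the bags containing it form a connected subtree. Here bags containing vertex 1 are not connected in the tree, so the decomposition is invalid.

No — bags containing vertex 1 are not connected in the tree.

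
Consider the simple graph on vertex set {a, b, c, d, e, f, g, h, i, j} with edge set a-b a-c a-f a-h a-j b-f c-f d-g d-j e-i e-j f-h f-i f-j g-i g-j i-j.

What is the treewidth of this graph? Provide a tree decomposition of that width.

Each bag holds 3 vertices, so the decomposition has width 2, which upper-bounds the treewidth. Conversely, {d, g, j} is a clique of size 3, and the vertices of any clique must share a bag in every tree decomposition; so some bag has ≥ 3 vertices and tw(G) ≥ 2. The upper and lower bounds meet at 2, so that is the treewidth.

Treewidth 2.
Bags: B1 = {f, i, j}  B2 = {a, f, j}  B3 = {a, c, f}  B4 = {g, i, j}  B5 = {e, i, j}  B6 = {d, g, j}  B7 = {a, f, h}  B8 = {a, b, f}
Tree: B1–B2, B2–B3, B1–B4, B1–B5, B4–B6, B2–B7, B2–B8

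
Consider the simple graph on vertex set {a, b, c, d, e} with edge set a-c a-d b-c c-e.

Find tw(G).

1

A width-1 tree decomposition is:
Bags: B1 = {c, e}  B2 = {b, c}  B3 = {a, c}  B4 = {a, d}
Tree: B1–B2, B1–B3, B3–B4
Every bag has size at most 2, so the width is 2 − 1 = 1 and tw(G) ≤ 1. Since G has at least one edge (e.g. c–e), it is not an edgeless graph, so tw(G) ≥ 1. Hence tw(G) = 1 exactly.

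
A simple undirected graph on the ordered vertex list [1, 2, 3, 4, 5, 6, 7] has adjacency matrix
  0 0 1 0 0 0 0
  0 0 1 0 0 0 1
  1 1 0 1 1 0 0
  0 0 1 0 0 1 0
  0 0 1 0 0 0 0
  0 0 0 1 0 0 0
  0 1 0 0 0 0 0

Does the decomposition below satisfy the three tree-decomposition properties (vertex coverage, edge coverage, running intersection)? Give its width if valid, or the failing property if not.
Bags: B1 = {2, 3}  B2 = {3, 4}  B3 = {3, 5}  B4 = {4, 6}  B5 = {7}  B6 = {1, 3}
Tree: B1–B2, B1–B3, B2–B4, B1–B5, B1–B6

A tree decomposition must satisfy three properties: every vertex lies in some bag; for every edge, both endpoints lie together in some bag; and for every vertex, the bags containing it form a connected subtree. Here edge (2,7) lies in no bag, so the decomposition is invalid.

No — edge (2,7) lies in no bag.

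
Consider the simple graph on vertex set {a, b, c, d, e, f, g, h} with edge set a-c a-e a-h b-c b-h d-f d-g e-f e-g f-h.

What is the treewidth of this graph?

2

A width-2 tree decomposition is:
Bags: B1 = {b, c, h}  B2 = {a, c, h}  B3 = {a, f, h}  B4 = {a, e, f}  B5 = {d, e, f}  B6 = {d, e, g}
Tree: B1–B2, B2–B3, B3–B4, B4–B5, B5–B6
Every bag has size at most 3, so the width is 3 − 1 = 2 and tw(G) ≤ 2. For the lower bound, G contains the cycle b–c–a–h–b, so G is not a forest; only forests have treewidth ≤ 1, hence tw(G) ≥ 2. Therefore the treewidth is 2.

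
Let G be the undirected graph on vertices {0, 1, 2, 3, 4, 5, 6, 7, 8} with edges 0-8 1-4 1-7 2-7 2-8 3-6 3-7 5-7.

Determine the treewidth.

1

A width-1 tree decomposition is:
Bags: B1 = {2, 7}  B2 = {3, 7}  B3 = {2, 8}  B4 = {1, 7}  B5 = {5, 7}  B6 = {0, 8}  B7 = {1, 4}  B8 = {3, 6}
Tree: B1–B2, B1–B3, B2–B4, B1–B5, B3–B6, B4–B7, B2–B8
Every bag has size at most 2, so the width is 2 − 1 = 1 and tw(G) ≤ 1. Any graph with an edge has treewidth ≥ 1, and G has the edge 7–2. The upper and lower bounds meet at 1, so that is the treewidth.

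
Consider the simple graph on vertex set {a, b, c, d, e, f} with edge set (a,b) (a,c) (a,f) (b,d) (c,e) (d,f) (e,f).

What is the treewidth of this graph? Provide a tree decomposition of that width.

Every bag has size at most 3, so the width is 3 − 1 = 2 and tw(G) ≤ 2. The edges e–c–a–f–e form a cycle, so G is not a tree and its treewidth is at least 2. Hence tw(G) = 2 exactly.

Treewidth 2.
Bags: B1 = {c, e, f}  B2 = {a, c, f}  B3 = {a, d, f}  B4 = {a, b, d}
Tree: B1–B2, B2–B3, B3–B4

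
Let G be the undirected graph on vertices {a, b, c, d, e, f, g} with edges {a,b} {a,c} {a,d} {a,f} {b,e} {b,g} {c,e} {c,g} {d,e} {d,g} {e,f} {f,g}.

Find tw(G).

3

A width-3 tree decomposition is:
Bags: B1 = {a, d, e, g}  B2 = {a, e, f, g}  B3 = {a, c, e, g}  B4 = {a, b, e, g}
Tree: B1–B2, B2–B3, B3–B4
Every bag has size at most 4, so the width is 4 − 1 = 3 and tw(G) ≤ 3. For the lower bound: the 4 vertex sets {d,e}, {a,f}, {g}, {c} are disjoint, each induces a connected subgraph, and every pair is joined by at least one edge of G. Contracting each set to a single vertex therefore yields K_{4} as a minor, and since treewidth is minor-monotone, tw(G) ≥ tw(K_{4}) = 3. Hence tw(G) = 3 exactly.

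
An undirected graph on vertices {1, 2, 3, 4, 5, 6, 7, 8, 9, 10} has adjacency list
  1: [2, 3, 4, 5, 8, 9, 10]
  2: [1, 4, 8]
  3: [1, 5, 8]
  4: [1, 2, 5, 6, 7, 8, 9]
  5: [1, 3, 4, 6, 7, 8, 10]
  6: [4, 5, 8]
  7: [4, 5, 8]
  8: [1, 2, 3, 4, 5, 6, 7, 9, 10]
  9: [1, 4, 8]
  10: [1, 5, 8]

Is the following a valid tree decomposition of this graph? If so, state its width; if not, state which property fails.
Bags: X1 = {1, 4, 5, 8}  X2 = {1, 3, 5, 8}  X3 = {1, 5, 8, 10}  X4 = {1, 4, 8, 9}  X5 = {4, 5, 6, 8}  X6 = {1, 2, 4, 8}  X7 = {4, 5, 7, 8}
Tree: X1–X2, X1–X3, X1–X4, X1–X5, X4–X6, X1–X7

Every vertex of G appears in some bag (union = {1, 2, 3, 4, 5, 6, 7, 8, 9, 10}); every edge is covered by a bag; and for each vertex v the set of bags containing v is connected in the bag tree. The decomposition is therefore valid. The largest bag has 4 vertices, so the width is 3.

Yes; width 3.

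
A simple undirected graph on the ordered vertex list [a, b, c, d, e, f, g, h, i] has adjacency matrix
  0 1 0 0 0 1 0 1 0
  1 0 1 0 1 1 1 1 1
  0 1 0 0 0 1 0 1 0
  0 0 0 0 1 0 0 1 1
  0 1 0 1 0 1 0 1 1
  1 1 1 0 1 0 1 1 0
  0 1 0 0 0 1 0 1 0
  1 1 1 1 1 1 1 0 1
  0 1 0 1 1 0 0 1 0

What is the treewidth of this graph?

3

A width-3 tree decomposition is:
Bags: B1 = {b, e, f, h}  B2 = {b, f, g, h}  B3 = {b, c, f, h}  B4 = {b, e, h, i}  B5 = {a, b, f, h}  B6 = {d, e, h, i}
Tree: B1–B2, B2–B3, B1–B4, B2–B5, B4–B6
Every bag has size at most 4, so the width is 4 − 1 = 3 and tw(G) ≤ 3. On the other hand G contains the 4-clique {d, e, h, i}. A clique must lie in a single bag of any decomposition, so no decomposition can have width below 3. The upper and lower bounds meet at 3, so that is the treewidth.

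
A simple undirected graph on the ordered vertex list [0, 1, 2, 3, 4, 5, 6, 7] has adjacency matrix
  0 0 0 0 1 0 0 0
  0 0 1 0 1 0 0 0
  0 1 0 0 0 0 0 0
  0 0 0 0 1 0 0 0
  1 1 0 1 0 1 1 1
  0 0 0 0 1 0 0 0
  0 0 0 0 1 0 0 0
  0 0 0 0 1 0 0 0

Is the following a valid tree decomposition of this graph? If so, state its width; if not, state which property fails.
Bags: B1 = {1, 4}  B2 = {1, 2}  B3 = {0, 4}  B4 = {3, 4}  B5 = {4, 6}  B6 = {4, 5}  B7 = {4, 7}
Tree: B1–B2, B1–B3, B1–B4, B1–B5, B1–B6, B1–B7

Yes; width 1.

Vertex coverage: the bags together contain {0, 1, 2, 3, 4, 5, 6, 7}, the full vertex set. Edge coverage: each edge of G has both endpoints in at least one bag. Running intersection: for every vertex, the bags containing it form a connected subtree. All three properties hold, so this is a valid tree decomposition of width max|bag| − 1 = 1, and hence tw(G) ≤ 1.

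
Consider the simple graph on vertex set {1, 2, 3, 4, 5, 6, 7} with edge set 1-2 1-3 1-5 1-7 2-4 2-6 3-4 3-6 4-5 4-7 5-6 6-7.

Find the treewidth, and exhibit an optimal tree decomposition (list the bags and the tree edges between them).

The largest bag has 4 vertices, giving width 3; this decomposition certifies tw(G) ≤ 3. For the lower bound: the 4 vertex sets {2,4}, {1,5}, {6}, {7} are disjoint, each induces a connected subgraph, and every pair is joined by at least one edge of G. Contracting each set to a single vertex therefore yields K_{4} as a minor, and since treewidth is minor-monotone, tw(G) ≥ tw(K_{4}) = 3. Hence tw(G) = 3 exactly.

Treewidth 3.
Bags: B1 = {1, 2, 4, 6}  B2 = {1, 4, 5, 6}  B3 = {1, 4, 6, 7}  B4 = {1, 3, 4, 6}
Tree: B1–B2, B2–B3, B3–B4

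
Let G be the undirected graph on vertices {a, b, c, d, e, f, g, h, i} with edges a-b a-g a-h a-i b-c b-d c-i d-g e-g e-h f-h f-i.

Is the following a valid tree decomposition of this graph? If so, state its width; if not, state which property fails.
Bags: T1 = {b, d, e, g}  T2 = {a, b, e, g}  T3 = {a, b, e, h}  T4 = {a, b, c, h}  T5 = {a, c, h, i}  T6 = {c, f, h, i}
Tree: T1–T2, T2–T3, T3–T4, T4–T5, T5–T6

Yes; width 3.

Checking the three conditions: (i) the bags cover all of {a, b, c, d, e, f, g, h, i}; (ii) for each edge, some bag contains both endpoints; (iii) the bags containing any fixed vertex form a subtree. All hold, so the decomposition is valid with width 4 − 1 = 3.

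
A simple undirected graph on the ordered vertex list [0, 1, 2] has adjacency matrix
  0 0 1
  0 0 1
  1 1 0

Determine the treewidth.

1

A width-1 tree decomposition is:
Bags: B1 = {0, 2}  B2 = {1, 2}
Tree: B1–B2
The largest bag has 2 vertices, giving width 1; this decomposition certifies tw(G) ≤ 1. Any graph with an edge has treewidth ≥ 1, and G has the edge 2–0. Combining the bounds, tw(G) = 1.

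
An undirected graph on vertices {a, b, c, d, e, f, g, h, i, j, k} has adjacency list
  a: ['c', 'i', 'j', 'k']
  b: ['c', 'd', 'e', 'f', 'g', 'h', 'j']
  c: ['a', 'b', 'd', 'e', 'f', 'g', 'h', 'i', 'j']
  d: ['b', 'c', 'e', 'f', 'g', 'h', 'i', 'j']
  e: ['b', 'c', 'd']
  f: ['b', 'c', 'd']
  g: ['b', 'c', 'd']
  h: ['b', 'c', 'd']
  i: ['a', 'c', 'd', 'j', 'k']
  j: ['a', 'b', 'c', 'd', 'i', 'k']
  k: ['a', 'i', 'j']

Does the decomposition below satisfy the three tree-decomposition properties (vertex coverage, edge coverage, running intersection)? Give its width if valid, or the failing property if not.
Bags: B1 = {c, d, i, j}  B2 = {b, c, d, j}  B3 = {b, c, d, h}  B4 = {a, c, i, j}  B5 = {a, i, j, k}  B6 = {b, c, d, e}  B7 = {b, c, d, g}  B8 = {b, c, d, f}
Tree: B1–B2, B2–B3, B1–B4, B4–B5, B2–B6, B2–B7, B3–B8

Yes; width 3.

Checking the three conditions: (i) the bags cover all of {a, b, c, d, e, f, g, h, i, j, k}; (ii) for each edge, some bag contains both endpoints; (iii) the bags containing any fixed vertex form a subtree. All hold, so the decomposition is valid with width 4 − 1 = 3.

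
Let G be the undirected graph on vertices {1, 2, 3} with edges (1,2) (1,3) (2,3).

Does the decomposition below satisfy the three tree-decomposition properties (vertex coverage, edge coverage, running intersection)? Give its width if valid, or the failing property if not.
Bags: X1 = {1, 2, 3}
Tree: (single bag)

Every vertex of G appears in some bag (union = {1, 2, 3}); every edge is covered by a bag; and for each vertex v the set of bags containing v is connected in the bag tree. The decomposition is therefore valid. The largest bag has 3 vertices, so the width is 2.

Yes; width 2.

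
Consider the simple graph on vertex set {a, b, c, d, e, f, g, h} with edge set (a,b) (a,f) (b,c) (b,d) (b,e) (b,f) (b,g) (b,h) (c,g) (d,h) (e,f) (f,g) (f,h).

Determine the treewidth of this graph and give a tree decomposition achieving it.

Every bag has size at most 3, so the width is 3 − 1 = 2 and tw(G) ≤ 2. On the other hand G contains the 3-clique {b, d, h}. A clique must lie in a single bag of any decomposition, so no decomposition can have width below 2. Therefore the treewidth is 2.

Treewidth 2.
One such decomposition:
Bags: B1 = {b, f, h}  B2 = {b, d, h}  B3 = {b, e, f}  B4 = {a, b, f}  B5 = {b, f, g}  B6 = {b, c, g}
Tree: B1–B2, B1–B3, B1–B4, B1–B5, B5–B6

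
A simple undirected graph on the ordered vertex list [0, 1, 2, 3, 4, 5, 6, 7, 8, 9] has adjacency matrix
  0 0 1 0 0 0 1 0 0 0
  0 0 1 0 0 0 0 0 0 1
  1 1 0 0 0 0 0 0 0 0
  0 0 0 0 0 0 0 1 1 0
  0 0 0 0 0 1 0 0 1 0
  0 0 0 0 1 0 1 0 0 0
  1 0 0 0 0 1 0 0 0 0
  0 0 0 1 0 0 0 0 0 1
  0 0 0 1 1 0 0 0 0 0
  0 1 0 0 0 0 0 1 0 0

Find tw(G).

2

A width-2 tree decomposition is:
Bags: B1 = {1, 7, 9}  B2 = {1, 3, 7}  B3 = {1, 3, 8}  B4 = {1, 4, 8}  B5 = {1, 4, 5}  B6 = {1, 5, 6}  B7 = {0, 1, 6}  B8 = {0, 1, 2}
Tree: B1–B2, B2–B3, B3–B4, B4–B5, B5–B6, B6–B7, B7–B8
The largest bag has 3 vertices, giving width 2; this decomposition certifies tw(G) ≤ 2. Since 1–9–7–3–8–4–5–6–0–2–1 is a cycle in G, G is not acyclic. Forests are exactly the graphs of treewidth ≤ 1, so tw(G) ≥ 2. Combining the bounds, tw(G) = 2.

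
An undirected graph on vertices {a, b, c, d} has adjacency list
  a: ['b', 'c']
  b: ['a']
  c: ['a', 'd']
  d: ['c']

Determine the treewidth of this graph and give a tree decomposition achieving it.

Treewidth 1.
One optimal decomposition is:
Bags: B1 = {c, d}  B2 = {a, c}  B3 = {a, b}
Tree: B1–B2, B2–B3

The largest bag has 2 vertices, giving width 1; this decomposition certifies tw(G) ≤ 1. Since G has at least one edge (e.g. d–c), it is not an edgeless graph, so tw(G) ≥ 1. Combining the bounds, tw(G) = 1.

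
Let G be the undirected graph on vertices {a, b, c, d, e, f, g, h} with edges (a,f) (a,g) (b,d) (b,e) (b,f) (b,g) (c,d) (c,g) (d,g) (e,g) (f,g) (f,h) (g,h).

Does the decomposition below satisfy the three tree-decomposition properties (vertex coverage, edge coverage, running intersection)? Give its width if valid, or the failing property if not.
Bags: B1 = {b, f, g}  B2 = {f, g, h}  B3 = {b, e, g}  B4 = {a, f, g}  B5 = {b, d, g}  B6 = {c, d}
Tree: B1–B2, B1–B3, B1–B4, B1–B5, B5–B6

No — edge (g,c) lies in no bag.

A tree decomposition must satisfy three properties: every vertex lies in some bag; for every edge, both endpoints lie together in some bag; and for every vertex, the bags containing it form a connected subtree. Here edge (g,c) lies in no bag, so the decomposition is invalid.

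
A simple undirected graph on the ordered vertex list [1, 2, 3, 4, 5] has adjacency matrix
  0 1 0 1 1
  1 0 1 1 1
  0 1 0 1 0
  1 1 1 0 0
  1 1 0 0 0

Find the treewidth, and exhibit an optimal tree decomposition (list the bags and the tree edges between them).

Each bag holds 3 vertices, so the decomposition has width 2, which upper-bounds the treewidth. On the other hand G contains the 3-clique {1, 2, 4}. A clique must lie in a single bag of any decomposition, so no decomposition can have width below 2. The upper and lower bounds meet at 2, so that is the treewidth.

Treewidth 2.
One such decomposition:
Bags: B1 = {2, 3, 4}  B2 = {1, 2, 4}  B3 = {1, 2, 5}
Tree: B1–B2, B2–B3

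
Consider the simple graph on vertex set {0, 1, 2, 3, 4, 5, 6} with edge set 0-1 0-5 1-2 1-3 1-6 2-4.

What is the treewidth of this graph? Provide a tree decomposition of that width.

Treewidth 1.
One optimal decomposition is:
Bags: B1 = {1, 3}  B2 = {0, 1}  B3 = {1, 6}  B4 = {1, 2}  B5 = {0, 5}  B6 = {2, 4}
Tree: B1–B2, B2–B3, B2–B4, B2–B5, B4–B6

Every bag has size at most 2, so the width is 2 − 1 = 1 and tw(G) ≤ 1. Any graph with an edge has treewidth ≥ 1, and G has the edge 1–3. The upper and lower bounds meet at 1, so that is the treewidth.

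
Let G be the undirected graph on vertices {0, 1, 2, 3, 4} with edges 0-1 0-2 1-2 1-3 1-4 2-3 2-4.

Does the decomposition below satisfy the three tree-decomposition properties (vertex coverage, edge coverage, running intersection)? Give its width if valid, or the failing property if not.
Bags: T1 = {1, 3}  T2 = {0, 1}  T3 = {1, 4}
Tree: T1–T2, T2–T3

A tree decomposition must satisfy three properties: every vertex lies in some bag; for every edge, both endpoints lie together in some bag; and for every vertex, the bags containing it form a connected subtree. Here vertex 2 appears in no bag, so the decomposition is invalid.

No — vertex 2 appears in no bag.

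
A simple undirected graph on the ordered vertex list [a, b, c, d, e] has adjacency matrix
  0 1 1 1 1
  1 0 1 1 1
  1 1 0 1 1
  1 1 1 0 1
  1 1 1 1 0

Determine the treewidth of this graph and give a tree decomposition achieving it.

With just one bag of size 5, the width is 5 − 1 = 4, so tw(G) ≤ 4. On the other hand G contains the 5-clique {a, b, c, d, e}. A clique must lie in a single bag of any decomposition, so no decomposition can have width below 4. The upper and lower bounds meet at 4, so that is the treewidth.

Treewidth 4.
One such decomposition:
Bags: B1 = {a, b, c, d, e}
Tree: (single bag)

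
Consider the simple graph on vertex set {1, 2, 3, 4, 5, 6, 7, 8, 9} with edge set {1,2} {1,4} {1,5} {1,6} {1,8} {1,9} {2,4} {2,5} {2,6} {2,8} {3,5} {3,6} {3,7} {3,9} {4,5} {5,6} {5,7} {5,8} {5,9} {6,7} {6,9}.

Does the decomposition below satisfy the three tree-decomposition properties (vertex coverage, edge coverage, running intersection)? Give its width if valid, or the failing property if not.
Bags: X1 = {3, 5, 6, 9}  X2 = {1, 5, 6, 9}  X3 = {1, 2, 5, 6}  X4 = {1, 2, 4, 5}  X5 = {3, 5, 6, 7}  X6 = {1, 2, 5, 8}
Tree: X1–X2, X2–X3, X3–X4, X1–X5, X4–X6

Yes; width 3.

Vertex coverage: the bags together contain {1, 2, 3, 4, 5, 6, 7, 8, 9}, the full vertex set. Edge coverage: each edge of G has both endpoints in at least one bag. Running intersection: for every vertex, the bags containing it form a connected subtree. All three properties hold, so this is a valid tree decomposition of width max|bag| − 1 = 3, and hence tw(G) ≤ 3.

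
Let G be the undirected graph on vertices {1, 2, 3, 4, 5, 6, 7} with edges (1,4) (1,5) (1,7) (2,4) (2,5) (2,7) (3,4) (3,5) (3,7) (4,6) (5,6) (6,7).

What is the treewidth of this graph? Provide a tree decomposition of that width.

Treewidth 3.
Bags: B1 = {3, 4, 5, 7}  B2 = {2, 4, 5, 7}  B3 = {1, 4, 5, 7}  B4 = {4, 5, 6, 7}
Tree: B1–B2, B2–B3, B3–B4

Each bag holds 4 vertices, so the decomposition has width 3, which upper-bounds the treewidth. For the lower bound: the 4 vertex sets {3,4}, {2,5}, {7}, {1} are disjoint, each induces a connected subgraph, and every pair is joined by at least one edge of G. Contracting each set to a single vertex therefore yields K_{4} as a minor, and since treewidth is minor-monotone, tw(G) ≥ tw(K_{4}) = 3. The upper and lower bounds meet at 3, so that is the treewidth.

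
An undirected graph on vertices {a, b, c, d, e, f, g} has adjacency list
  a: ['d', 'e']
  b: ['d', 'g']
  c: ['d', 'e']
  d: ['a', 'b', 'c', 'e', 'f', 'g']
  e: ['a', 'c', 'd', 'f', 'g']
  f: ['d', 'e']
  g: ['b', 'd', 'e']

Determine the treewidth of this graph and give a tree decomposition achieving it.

Treewidth 2.
Bags: B1 = {d, e, g}  B2 = {b, d, g}  B3 = {a, d, e}  B4 = {d, e, f}  B5 = {c, d, e}
Tree: B1–B2, B1–B3, B1–B4, B4–B5

Each bag holds 3 vertices, so the decomposition has width 2, which upper-bounds the treewidth. On the other hand G contains the 3-clique {d, e, g}. A clique must lie in a single bag of any decomposition, so no decomposition can have width below 2. The upper and lower bounds meet at 2, so that is the treewidth.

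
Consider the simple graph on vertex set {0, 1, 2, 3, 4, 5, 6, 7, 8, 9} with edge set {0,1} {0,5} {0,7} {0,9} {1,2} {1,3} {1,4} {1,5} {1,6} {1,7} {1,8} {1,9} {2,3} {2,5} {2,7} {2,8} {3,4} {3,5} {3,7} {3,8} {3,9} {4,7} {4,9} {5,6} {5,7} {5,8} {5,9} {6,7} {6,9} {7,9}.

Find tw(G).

A width-4 tree decomposition is:
Bags: B1 = {1, 2, 3, 5, 7}  B2 = {1, 2, 3, 5, 8}  B3 = {1, 3, 5, 7, 9}  B4 = {0, 1, 5, 7, 9}  B5 = {1, 5, 6, 7, 9}  B6 = {1, 3, 4, 7, 9}
Tree: B1–B2, B1–B3, B3–B4, B4–B5, B3–B6
Every bag has size at most 5, so the width is 5 − 1 = 4 and tw(G) ≤ 4. For the lower bound, the 5 vertices {1, 3, 4, 7, 9} are pairwise adjacent, and any tree decomposition puts a clique entirely inside one bag — forcing width ≥ 4. Therefore the treewidth is 4.

4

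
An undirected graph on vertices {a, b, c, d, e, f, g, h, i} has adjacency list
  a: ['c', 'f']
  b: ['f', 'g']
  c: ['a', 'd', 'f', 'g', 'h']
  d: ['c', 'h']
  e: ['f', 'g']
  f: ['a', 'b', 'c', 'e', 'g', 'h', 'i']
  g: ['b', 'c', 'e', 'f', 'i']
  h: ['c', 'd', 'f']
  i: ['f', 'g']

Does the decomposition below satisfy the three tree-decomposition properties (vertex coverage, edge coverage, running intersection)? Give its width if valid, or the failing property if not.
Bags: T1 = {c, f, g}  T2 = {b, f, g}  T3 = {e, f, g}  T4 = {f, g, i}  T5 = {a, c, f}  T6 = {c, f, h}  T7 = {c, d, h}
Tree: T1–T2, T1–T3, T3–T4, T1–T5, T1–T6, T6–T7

Yes; width 2.

Checking the three conditions: (i) the bags cover all of {a, b, c, d, e, f, g, h, i}; (ii) for each edge, some bag contains both endpoints; (iii) the bags containing any fixed vertex form a subtree. All hold, so the decomposition is valid with width 3 − 1 = 2.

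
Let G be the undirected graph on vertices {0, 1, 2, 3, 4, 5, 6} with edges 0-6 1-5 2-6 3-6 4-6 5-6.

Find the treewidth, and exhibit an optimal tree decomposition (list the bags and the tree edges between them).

Treewidth 1.
One optimal decomposition is:
Bags: B1 = {0, 6}  B2 = {5, 6}  B3 = {2, 6}  B4 = {1, 5}  B5 = {3, 6}  B6 = {4, 6}
Tree: B1–B2, B1–B3, B2–B4, B3–B5, B5–B6

Each bag holds 2 vertices, so the decomposition has width 1, which upper-bounds the treewidth. G has an edge, so its treewidth is at least 1. Therefore the treewidth is 1.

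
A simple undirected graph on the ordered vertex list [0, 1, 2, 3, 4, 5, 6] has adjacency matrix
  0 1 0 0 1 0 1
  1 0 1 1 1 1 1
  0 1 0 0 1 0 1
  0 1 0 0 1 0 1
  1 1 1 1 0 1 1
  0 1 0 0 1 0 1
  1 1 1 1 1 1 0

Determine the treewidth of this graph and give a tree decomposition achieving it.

Each bag holds 4 vertices, so the decomposition has width 3, which upper-bounds the treewidth. Conversely, {0, 1, 4, 6} is a clique of size 4, and the vertices of any clique must share a bag in every tree decomposition; so some bag has ≥ 4 vertices and tw(G) ≥ 3. The upper and lower bounds meet at 3, so that is the treewidth.

Treewidth 3.
One such decomposition:
Bags: B1 = {0, 1, 4, 6}  B2 = {1, 3, 4, 6}  B3 = {1, 4, 5, 6}  B4 = {1, 2, 4, 6}
Tree: B1–B2, B2–B3, B3–B4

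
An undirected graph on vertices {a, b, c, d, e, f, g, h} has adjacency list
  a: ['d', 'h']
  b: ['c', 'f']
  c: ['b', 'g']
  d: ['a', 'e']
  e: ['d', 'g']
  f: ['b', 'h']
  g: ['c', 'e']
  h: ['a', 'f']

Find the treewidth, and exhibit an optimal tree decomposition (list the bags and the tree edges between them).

Every bag has size at most 3, so the width is 3 − 1 = 2 and tw(G) ≤ 2. Since a–d–e–g–c–b–f–h–a is a cycle in G, G is not acyclic. Forests are exactly the graphs of treewidth ≤ 1, so tw(G) ≥ 2. The upper and lower bounds meet at 2, so that is the treewidth.

Treewidth 2.
One such decomposition:
Bags: B1 = {a, d, e}  B2 = {a, e, g}  B3 = {a, c, g}  B4 = {a, b, c}  B5 = {a, b, f}  B6 = {a, f, h}
Tree: B1–B2, B2–B3, B3–B4, B4–B5, B5–B6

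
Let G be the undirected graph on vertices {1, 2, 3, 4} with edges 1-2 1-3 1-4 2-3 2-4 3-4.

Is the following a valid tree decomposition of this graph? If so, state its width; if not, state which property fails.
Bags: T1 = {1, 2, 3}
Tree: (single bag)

No — vertex 4 appears in no bag.

A tree decomposition must satisfy three properties: every vertex lies in some bag; for every edge, both endpoints lie together in some bag; and for every vertex, the bags containing it form a connected subtree. Here vertex 4 appears in no bag, so the decomposition is invalid.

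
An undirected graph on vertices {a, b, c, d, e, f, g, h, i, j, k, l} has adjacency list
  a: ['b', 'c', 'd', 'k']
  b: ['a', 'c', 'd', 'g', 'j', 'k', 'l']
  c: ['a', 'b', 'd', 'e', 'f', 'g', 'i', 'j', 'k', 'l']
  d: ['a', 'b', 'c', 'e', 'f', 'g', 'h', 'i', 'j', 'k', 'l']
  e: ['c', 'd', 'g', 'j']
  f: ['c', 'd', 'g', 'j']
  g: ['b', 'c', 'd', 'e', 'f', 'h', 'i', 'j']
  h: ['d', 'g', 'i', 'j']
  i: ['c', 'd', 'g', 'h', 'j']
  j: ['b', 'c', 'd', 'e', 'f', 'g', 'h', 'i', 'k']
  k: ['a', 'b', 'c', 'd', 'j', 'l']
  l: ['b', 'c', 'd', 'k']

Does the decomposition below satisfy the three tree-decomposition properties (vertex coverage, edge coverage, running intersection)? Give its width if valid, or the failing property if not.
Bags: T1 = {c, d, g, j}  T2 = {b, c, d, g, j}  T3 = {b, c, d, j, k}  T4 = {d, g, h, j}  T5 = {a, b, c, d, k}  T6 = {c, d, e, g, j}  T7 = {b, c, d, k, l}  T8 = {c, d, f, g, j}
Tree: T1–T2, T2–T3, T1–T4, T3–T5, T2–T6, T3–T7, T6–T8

A tree decomposition must satisfy three properties: every vertex lies in some bag; for every edge, both endpoints lie together in some bag; and for every vertex, the bags containing it form a connected subtree. Here vertex i appears in no bag, so the decomposition is invalid.

No — vertex i appears in no bag.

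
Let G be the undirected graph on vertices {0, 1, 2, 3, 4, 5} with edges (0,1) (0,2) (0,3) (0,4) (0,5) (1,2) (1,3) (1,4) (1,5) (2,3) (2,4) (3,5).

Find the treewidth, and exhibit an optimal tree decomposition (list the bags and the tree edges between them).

Treewidth 3.
One optimal decomposition is:
Bags: B1 = {0, 1, 3, 5}  B2 = {0, 1, 2, 3}  B3 = {0, 1, 2, 4}
Tree: B1–B2, B2–B3

Each bag holds 4 vertices, so the decomposition has width 3, which upper-bounds the treewidth. For the lower bound, the 4 vertices {0, 1, 2, 3} are pairwise adjacent, and any tree decomposition puts a clique entirely inside one bag — forcing width ≥ 3. Combining the bounds, tw(G) = 3.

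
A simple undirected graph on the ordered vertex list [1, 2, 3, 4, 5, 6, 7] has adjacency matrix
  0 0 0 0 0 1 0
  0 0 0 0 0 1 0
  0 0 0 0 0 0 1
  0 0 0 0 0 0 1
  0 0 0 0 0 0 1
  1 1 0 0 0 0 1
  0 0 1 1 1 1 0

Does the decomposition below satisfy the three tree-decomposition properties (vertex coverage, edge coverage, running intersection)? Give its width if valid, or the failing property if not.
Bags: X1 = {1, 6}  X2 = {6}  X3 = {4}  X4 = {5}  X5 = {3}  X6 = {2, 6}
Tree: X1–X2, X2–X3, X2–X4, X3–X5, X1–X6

No — vertex 7 appears in no bag.

A tree decomposition must satisfy three properties: every vertex lies in some bag; for every edge, both endpoints lie together in some bag; and for every vertex, the bags containing it form a connected subtree. Here vertex 7 appears in no bag, so the decomposition is invalid.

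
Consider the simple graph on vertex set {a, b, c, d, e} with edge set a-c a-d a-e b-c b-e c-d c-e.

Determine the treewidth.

2

A width-2 tree decomposition is:
Bags: B1 = {a, c, d}  B2 = {a, c, e}  B3 = {b, c, e}
Tree: B1–B2, B2–B3
The largest bag has 3 vertices, giving width 2; this decomposition certifies tw(G) ≤ 2. Conversely, {a, c, d} is a clique of size 3, and the vertices of any clique must share a bag in every tree decomposition; so some bag has ≥ 3 vertices and tw(G) ≥ 2. The upper and lower bounds meet at 2, so that is the treewidth.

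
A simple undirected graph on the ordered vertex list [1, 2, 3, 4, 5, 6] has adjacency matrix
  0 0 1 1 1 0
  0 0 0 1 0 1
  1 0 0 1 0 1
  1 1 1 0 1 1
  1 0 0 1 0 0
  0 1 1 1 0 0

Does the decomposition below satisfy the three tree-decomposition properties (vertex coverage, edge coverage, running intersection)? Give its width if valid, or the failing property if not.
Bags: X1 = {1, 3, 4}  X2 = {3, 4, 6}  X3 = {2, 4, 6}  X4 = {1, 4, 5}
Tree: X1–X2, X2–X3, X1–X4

Yes; width 2.

Checking the three conditions: (i) the bags cover all of {1, 2, 3, 4, 5, 6}; (ii) for each edge, some bag contains both endpoints; (iii) the bags containing any fixed vertex form a subtree. All hold, so the decomposition is valid with width 3 − 1 = 2.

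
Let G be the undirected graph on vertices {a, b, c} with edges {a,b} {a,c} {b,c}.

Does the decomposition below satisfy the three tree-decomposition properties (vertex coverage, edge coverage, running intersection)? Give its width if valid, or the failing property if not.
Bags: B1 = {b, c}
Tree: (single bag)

A tree decomposition must satisfy three properties: every vertex lies in some bag; for every edge, both endpoints lie together in some bag; and for every vertex, the bags containing it form a connected subtree. Here vertex a appears in no bag, so the decomposition is invalid.

No — vertex a appears in no bag.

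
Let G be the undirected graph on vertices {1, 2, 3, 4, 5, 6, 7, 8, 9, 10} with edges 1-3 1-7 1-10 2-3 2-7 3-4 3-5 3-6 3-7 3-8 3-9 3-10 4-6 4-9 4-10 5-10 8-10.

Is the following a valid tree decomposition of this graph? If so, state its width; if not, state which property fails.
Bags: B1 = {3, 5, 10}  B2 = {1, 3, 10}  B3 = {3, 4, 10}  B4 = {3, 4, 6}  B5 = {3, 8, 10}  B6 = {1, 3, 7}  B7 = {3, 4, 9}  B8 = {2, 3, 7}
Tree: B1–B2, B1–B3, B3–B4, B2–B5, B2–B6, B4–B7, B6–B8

Yes; width 2.

Checking the three conditions: (i) the bags cover all of {1, 2, 3, 4, 5, 6, 7, 8, 9, 10}; (ii) for each edge, some bag contains both endpoints; (iii) the bags containing any fixed vertex form a subtree. All hold, so the decomposition is valid with width 3 − 1 = 2.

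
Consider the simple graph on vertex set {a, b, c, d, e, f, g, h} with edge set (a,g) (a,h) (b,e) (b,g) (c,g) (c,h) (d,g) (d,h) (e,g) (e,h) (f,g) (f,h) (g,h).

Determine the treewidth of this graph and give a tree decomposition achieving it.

The largest bag has 3 vertices, giving width 2; this decomposition certifies tw(G) ≤ 2. Conversely, {d, g, h} is a clique of size 3, and the vertices of any clique must share a bag in every tree decomposition; so some bag has ≥ 3 vertices and tw(G) ≥ 2. Hence tw(G) = 2 exactly.

Treewidth 2.
One such decomposition:
Bags: B1 = {f, g, h}  B2 = {c, g, h}  B3 = {e, g, h}  B4 = {b, e, g}  B5 = {d, g, h}  B6 = {a, g, h}
Tree: B1–B2, B2–B3, B3–B4, B3–B5, B1–B6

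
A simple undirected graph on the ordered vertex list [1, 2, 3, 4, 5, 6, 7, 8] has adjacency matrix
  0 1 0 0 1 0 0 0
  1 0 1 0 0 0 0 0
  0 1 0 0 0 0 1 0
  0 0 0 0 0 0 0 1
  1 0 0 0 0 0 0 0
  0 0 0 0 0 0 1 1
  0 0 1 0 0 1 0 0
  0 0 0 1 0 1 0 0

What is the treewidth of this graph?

1

A width-1 tree decomposition is:
Bags: B1 = {4, 8}  B2 = {6, 8}  B3 = {6, 7}  B4 = {3, 7}  B5 = {2, 3}  B6 = {1, 2}  B7 = {1, 5}
Tree: B1–B2, B2–B3, B3–B4, B4–B5, B5–B6, B6–B7
The largest bag has 2 vertices, giving width 1; this decomposition certifies tw(G) ≤ 1. G has an edge, so its treewidth is at least 1. Therefore the treewidth is 1.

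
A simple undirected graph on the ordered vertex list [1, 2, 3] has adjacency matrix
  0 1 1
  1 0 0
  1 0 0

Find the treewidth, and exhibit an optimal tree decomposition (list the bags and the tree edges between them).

The largest bag has 2 vertices, giving width 1; this decomposition certifies tw(G) ≤ 1. G has an edge, so its treewidth is at least 1. Combining the bounds, tw(G) = 1.

Treewidth 1.
One optimal decomposition is:
Bags: B1 = {1, 2}  B2 = {1, 3}
Tree: B1–B2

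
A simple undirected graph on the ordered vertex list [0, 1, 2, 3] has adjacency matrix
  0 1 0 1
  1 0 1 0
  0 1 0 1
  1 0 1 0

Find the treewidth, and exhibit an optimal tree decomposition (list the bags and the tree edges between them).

Each bag holds 3 vertices, so the decomposition has width 2, which upper-bounds the treewidth. The edges 0–1–2–3–0 form a cycle, so G is not a tree and its treewidth is at least 2. Combining the bounds, tw(G) = 2.

Treewidth 2.
One optimal decomposition is:
Bags: B1 = {0, 1, 2}  B2 = {0, 2, 3}
Tree: B1–B2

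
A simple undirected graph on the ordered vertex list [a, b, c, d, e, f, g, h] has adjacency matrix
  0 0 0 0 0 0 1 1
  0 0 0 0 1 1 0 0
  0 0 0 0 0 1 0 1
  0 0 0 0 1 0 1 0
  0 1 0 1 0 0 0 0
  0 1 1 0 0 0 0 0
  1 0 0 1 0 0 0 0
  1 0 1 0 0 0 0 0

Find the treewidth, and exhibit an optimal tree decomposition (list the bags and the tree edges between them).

The largest bag has 3 vertices, giving width 2; this decomposition certifies tw(G) ≤ 2. For the lower bound, G contains the cycle b–f–c–h–a–g–d–e–b, so G is not a forest; only forests have treewidth ≤ 1, hence tw(G) ≥ 2. Combining the bounds, tw(G) = 2.

Treewidth 2.
Bags: B1 = {b, c, f}  B2 = {b, c, h}  B3 = {a, b, h}  B4 = {a, b, g}  B5 = {b, d, g}  B6 = {b, d, e}
Tree: B1–B2, B2–B3, B3–B4, B4–B5, B5–B6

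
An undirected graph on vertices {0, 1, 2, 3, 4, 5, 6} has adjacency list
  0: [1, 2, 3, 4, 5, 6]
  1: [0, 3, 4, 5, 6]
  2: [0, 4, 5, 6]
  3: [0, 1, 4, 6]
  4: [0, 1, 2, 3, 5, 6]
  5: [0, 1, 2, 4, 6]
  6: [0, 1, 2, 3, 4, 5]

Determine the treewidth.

4

A width-4 tree decomposition is:
Bags: B1 = {0, 1, 3, 4, 6}  B2 = {0, 1, 4, 5, 6}  B3 = {0, 2, 4, 5, 6}
Tree: B1–B2, B2–B3
Every bag has size at most 5, so the width is 5 − 1 = 4 and tw(G) ≤ 4. For the lower bound, the 5 vertices {0, 1, 3, 4, 6} are pairwise adjacent, and any tree decomposition puts a clique entirely inside one bag — forcing width ≥ 4. Hence tw(G) = 4 exactly.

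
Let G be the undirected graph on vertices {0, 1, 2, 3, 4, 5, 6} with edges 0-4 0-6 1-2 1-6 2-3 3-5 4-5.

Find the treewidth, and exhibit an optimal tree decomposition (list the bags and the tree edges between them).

The largest bag has 3 vertices, giving width 2; this decomposition certifies tw(G) ≤ 2. The edges 6–1–2–3–5–4–0–6 form a cycle, so G is not a tree and its treewidth is at least 2. Combining the bounds, tw(G) = 2.

Treewidth 2.
One optimal decomposition is:
Bags: B1 = {1, 2, 6}  B2 = {2, 3, 6}  B3 = {3, 5, 6}  B4 = {4, 5, 6}  B5 = {0, 4, 6}
Tree: B1–B2, B2–B3, B3–B4, B4–B5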